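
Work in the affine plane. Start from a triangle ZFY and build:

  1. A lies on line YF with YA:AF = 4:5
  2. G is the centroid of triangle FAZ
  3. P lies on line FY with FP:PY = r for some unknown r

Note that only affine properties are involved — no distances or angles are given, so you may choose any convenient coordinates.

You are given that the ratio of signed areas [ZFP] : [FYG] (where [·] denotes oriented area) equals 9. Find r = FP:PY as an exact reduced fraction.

Work in coordinates with Z = (0, 0), F = (1, 0), Y = (0, 1).
1. A lies on line YF with YA:AF = 4:5 ⇒ A = (4/9, 5/9)
2. G is the centroid of triangle FAZ ⇒ G = (13/27, 5/27)
3. With FP:PY = r, write λ = r/(r+1) so P = F + λ·(Y−F); P is affine-linear in λ
Every point depending on P is an affine combination of P and λ-independent points, so each such coordinate is linear in λ; the λ² term in each signed area is a multiple of (Y−F)×(Y−F) = 0, so 2·[ZFP] and 2·[FYG] are each linear in λ. Evaluating at λ=0 and λ=1:
  2·[ZFP] = λ,   2·[FYG] = 1/3
So [ZFP]:[FYG] = (λ) / (1/3). Setting this equal to 9:
  λ = 9·(1/3)  ⇒  λ = 3
Then r = λ/(1−λ) = (3)/(-2) = -3/2. Check: with r = -3/2, P = (-2, 3) and [ZFP]:[FYG] = 9 as required.

r = -3/2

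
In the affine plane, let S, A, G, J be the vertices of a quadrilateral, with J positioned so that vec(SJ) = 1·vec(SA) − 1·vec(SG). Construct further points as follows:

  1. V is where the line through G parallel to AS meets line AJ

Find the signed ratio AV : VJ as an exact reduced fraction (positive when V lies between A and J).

AV:VJ = -1/2

Work in coordinates with S = (0, 0), A = (1, 0), G = (0, 1), J = (1, -1).
1. V is where the line through G parallel to AS meets line AJ ⇒ V = (1, 1)
V = A + t·(J−A) with t = -1, so AV:VJ = t:(1−t) = -1:2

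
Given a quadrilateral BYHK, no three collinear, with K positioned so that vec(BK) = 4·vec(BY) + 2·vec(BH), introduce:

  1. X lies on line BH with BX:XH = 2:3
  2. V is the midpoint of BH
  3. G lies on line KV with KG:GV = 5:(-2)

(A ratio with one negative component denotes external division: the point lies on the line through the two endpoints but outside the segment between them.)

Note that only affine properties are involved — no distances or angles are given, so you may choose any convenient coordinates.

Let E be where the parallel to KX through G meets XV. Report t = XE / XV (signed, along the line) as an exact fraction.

Set B = (0, 0), Y = (1, 0), H = (0, 1), K = (4, 2); any affine frame gives the same invariant.
1. X lies on line BH with BX:XH = 2:3 ⇒ X = (0, 2/5)
2. V is the midpoint of BH ⇒ V = (0, 1/2)
3. G lies on line KV with KG:GV = 5:(-2) ⇒ G = (-8/3, -1/2)
through G parallel to KX: direction (-4, -8/5); meets XV at E = (0, 17/30)
E = X + t·(V−X) with t = 5/3

t = 5/3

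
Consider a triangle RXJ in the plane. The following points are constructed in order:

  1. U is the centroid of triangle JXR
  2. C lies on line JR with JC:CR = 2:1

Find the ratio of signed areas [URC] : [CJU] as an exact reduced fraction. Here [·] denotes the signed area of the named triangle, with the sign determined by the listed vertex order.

[URC]:[CJU] = 1/2

Assign R = (0, 0), X = (1, 0), J = (0, 1) — the answer is frame-independent, so this choice is without loss of generality.
1. U is the centroid of triangle JXR ⇒ U = (1/3, 1/3)
2. C lies on line JR with JC:CR = 2:1 ⇒ C = (0, 1/3)
2·[URC] = -1/9, 2·[CJU] = -2/9
[URC]:[CJU] = -1/9:-2/9 = 1/2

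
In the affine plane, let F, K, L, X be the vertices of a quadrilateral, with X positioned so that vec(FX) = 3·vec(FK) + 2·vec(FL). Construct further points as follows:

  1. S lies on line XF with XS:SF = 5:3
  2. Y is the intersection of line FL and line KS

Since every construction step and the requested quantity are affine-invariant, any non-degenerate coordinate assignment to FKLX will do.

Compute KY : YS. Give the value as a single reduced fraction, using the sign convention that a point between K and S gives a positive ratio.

KY:YS = -8/9

Assign F = (0, 0), K = (1, 0), L = (0, 1), X = (3, 2) — the answer is frame-independent, so this choice is without loss of generality.
1. S lies on line XF with XS:SF = 5:3 ⇒ S = (9/8, 3/4)
2. Y is the intersection of line FL and line KS ⇒ Y = (0, -6)
Y = K + t·(S−K) with t = -8, so KY:YS = t:(1−t) = -8:9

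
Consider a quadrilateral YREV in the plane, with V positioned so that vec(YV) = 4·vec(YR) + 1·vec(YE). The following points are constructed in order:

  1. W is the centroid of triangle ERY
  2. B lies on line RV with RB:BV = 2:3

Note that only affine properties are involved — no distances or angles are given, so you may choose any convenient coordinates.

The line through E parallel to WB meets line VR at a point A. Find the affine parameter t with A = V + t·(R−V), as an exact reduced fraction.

Assign Y = (0, 0), R = (1, 0), E = (0, 1), V = (4, 1) — the answer is frame-independent, so this choice is without loss of generality.
1. W is the centroid of triangle ERY ⇒ W = (1/3, 1/3)
2. B lies on line RV with RB:BV = 2:3 ⇒ B = (11/5, 2/5)
through E parallel to WB: direction (28/15, 1/15); meets VR at A = (112/25, 29/25)
A = V + t·(R−V) with t = -4/25

t = -4/25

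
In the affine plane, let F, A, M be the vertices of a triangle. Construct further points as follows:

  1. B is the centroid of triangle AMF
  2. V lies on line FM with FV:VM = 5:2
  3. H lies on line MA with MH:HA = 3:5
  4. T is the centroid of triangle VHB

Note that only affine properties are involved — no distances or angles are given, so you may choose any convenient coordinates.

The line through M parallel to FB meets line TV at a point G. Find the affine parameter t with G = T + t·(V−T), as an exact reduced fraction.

t = 19/11

Assign F = (0, 0), A = (1, 0), M = (0, 1) — the answer is frame-independent, so this choice is without loss of generality.
1. B is the centroid of triangle AMF ⇒ B = (1/3, 1/3)
2. V lies on line FM with FV:VM = 5:2 ⇒ V = (0, 5/7)
3. H lies on line MA with MH:HA = 3:5 ⇒ H = (3/8, 5/8)
4. T is the centroid of triangle VHB ⇒ T = (17/72, 281/504)
through M parallel to FB: direction (1/3, 1/3); meets TV at G = (-17/99, 82/99)
G = T + t·(V−T) with t = 19/11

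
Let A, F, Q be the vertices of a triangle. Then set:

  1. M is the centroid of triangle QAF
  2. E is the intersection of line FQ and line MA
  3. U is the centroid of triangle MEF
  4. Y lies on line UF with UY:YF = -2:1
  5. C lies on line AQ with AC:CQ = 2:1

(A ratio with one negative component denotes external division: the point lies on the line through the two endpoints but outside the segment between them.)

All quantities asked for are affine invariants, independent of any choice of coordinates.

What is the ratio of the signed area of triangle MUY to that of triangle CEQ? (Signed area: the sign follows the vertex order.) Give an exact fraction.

Work in coordinates with A = (0, 0), F = (1, 0), Q = (0, 1).
1. M is the centroid of triangle QAF ⇒ M = (1/3, 1/3)
2. E is the intersection of line FQ and line MA ⇒ E = (1/2, 1/2)
3. U is the centroid of triangle MEF ⇒ U = (11/18, 5/18)
4. Y lies on line UF with UY:YF = -2:1 ⇒ Y = (25/18, -5/18)
5. C lies on line AQ with AC:CQ = 2:1 ⇒ C = (0, 2/3)
2·[MUY] = -1/9, 2·[CEQ] = 1/6
[MUY]:[CEQ] = -1/9:1/6 = -2/3

[MUY]:[CEQ] = -2/3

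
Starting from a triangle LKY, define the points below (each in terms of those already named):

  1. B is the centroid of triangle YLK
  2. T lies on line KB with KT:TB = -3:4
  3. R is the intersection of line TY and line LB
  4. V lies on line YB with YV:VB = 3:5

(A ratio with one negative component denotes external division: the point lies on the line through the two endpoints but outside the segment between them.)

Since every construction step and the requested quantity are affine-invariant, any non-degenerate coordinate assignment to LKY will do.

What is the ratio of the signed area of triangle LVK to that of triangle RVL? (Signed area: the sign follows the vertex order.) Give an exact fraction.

[LVK]:[RVL] = -2

Assign L = (0, 0), K = (1, 0), Y = (0, 1) — the answer is frame-independent, so this choice is without loss of generality.
1. B is the centroid of triangle YLK ⇒ B = (1/3, 1/3)
2. T lies on line KB with KT:TB = -3:4 ⇒ T = (3, -1)
3. R is the intersection of line TY and line LB ⇒ R = (3/5, 3/5)
4. V lies on line YB with YV:VB = 3:5 ⇒ V = (1/8, 3/4)
2·[LVK] = -3/4, 2·[RVL] = 3/8
[LVK]:[RVL] = -3/4:3/8 = -2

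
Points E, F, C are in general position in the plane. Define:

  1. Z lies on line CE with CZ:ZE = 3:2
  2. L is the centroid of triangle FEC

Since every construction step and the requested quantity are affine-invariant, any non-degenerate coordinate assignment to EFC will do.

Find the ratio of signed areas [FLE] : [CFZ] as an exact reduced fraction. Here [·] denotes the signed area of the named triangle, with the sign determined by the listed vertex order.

[FLE]:[CFZ] = -5/9

Set E = (0, 0), F = (1, 0), C = (0, 1); any affine frame gives the same invariant.
1. Z lies on line CE with CZ:ZE = 3:2 ⇒ Z = (0, 2/5)
2. L is the centroid of triangle FEC ⇒ L = (1/3, 1/3)
2·[FLE] = 1/3, 2·[CFZ] = -3/5
[FLE]:[CFZ] = 1/3:-3/5 = -5/9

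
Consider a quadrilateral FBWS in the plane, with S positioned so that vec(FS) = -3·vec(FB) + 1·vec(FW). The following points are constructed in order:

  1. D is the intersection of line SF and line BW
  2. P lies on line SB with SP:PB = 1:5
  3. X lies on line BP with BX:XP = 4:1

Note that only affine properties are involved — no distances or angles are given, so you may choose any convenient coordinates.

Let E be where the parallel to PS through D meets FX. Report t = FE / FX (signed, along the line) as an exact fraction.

Choose coordinates F = (0, 0), B = (1, 0), W = (0, 1), S = (-3, 1).
1. D is the intersection of line SF and line BW ⇒ D = (3/2, -1/2)
2. P lies on line SB with SP:PB = 1:5 ⇒ P = (-7/3, 5/6)
3. X lies on line BP with BX:XP = 4:1 ⇒ X = (-5/3, 2/3)
through D parallel to PS: direction (-2/3, 1/6); meets FX at E = (5/6, -1/3)
E = F + t·(X−F) with t = -1/2

t = -1/2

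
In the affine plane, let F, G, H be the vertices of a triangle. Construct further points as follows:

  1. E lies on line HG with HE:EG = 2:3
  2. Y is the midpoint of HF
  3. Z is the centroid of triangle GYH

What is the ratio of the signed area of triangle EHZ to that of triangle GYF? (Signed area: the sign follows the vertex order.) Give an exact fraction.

[EHZ]:[GYF] = 2/15

Set F = (0, 0), G = (1, 0), H = (0, 1); any affine frame gives the same invariant.
1. E lies on line HG with HE:EG = 2:3 ⇒ E = (2/5, 3/5)
2. Y is the midpoint of HF ⇒ Y = (0, 1/2)
3. Z is the centroid of triangle GYH ⇒ Z = (1/3, 1/2)
2·[EHZ] = 1/15, 2·[GYF] = 1/2
[EHZ]:[GYF] = 1/15:1/2 = 2/15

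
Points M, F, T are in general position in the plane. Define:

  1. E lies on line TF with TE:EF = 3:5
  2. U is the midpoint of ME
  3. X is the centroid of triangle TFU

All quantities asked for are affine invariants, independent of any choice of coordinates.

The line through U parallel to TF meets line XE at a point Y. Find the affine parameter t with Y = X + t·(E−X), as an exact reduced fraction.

t = -2

Work in coordinates with M = (0, 0), F = (1, 0), T = (0, 1).
1. E lies on line TF with TE:EF = 3:5 ⇒ E = (3/8, 5/8)
2. U is the midpoint of ME ⇒ U = (3/16, 5/16)
3. X is the centroid of triangle TFU ⇒ X = (19/48, 7/16)
through U parallel to TF: direction (1, -1); meets XE at Y = (7/16, 1/16)
Y = X + t·(E−X) with t = -2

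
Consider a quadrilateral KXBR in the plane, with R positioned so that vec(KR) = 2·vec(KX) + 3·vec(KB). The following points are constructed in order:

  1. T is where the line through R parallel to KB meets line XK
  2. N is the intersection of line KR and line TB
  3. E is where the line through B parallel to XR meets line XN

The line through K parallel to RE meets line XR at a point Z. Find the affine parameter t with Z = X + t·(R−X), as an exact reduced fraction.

t = 5/12

Choose coordinates K = (0, 0), X = (1, 0), B = (0, 1), R = (2, 3).
1. T is where the line through R parallel to KB meets line XK ⇒ T = (2, 0)
2. N is the intersection of line KR and line TB ⇒ N = (1/2, 3/4)
3. E is where the line through B parallel to XR meets line XN ⇒ E = (1/9, 4/3)
through K parallel to RE: direction (-17/9, -5/3); meets XR at Z = (17/12, 5/4)
Z = X + t·(R−X) with t = 5/12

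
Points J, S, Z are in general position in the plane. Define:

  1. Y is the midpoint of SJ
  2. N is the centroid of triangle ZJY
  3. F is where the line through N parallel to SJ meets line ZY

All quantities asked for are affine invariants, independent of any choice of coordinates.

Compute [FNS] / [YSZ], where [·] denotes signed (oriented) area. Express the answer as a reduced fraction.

Work in coordinates with J = (0, 0), S = (1, 0), Z = (0, 1).
1. Y is the midpoint of SJ ⇒ Y = (1/2, 0)
2. N is the centroid of triangle ZJY ⇒ N = (1/6, 1/3)
3. F is where the line through N parallel to SJ meets line ZY ⇒ F = (1/3, 1/3)
2·[FNS] = 1/18, 2·[YSZ] = 1/2
[FNS]:[YSZ] = 1/18:1/2 = 1/9

[FNS]:[YSZ] = 1/9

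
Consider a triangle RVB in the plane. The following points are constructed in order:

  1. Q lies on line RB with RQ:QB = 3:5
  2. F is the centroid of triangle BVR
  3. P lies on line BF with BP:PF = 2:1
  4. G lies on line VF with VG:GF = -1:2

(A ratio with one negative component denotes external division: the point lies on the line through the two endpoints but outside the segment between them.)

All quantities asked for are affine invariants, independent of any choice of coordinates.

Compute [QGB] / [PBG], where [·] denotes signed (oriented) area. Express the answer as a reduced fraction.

[QGB]:[PBG] = -75/32

Work in coordinates with R = (0, 0), V = (1, 0), B = (0, 1).
1. Q lies on line RB with RQ:QB = 3:5 ⇒ Q = (0, 3/8)
2. F is the centroid of triangle BVR ⇒ F = (1/3, 1/3)
3. P lies on line BF with BP:PF = 2:1 ⇒ P = (2/9, 5/9)
4. G lies on line VF with VG:GF = -1:2 ⇒ G = (5/3, -1/3)
2·[QGB] = 25/24, 2·[PBG] = -4/9
[QGB]:[PBG] = 25/24:-4/9 = -75/32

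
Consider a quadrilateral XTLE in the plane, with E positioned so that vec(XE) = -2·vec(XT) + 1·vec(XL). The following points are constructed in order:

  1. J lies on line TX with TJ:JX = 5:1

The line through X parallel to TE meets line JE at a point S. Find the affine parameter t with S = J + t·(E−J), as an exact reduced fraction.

t = -1/5

Choose coordinates X = (0, 0), T = (1, 0), L = (0, 1), E = (-2, 1).
1. J lies on line TX with TJ:JX = 5:1 ⇒ J = (1/6, 0)
through X parallel to TE: direction (-3, 1); meets JE at S = (3/5, -1/5)
S = J + t·(E−J) with t = -1/5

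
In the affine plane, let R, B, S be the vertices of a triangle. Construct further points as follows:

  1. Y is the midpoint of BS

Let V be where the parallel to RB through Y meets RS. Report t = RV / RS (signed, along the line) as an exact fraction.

t = 1/2

Choose coordinates R = (0, 0), B = (1, 0), S = (0, 1).
1. Y is the midpoint of BS ⇒ Y = (1/2, 1/2)
through Y parallel to RB: direction (1, 0); meets RS at V = (0, 1/2)
V = R + t·(S−R) with t = 1/2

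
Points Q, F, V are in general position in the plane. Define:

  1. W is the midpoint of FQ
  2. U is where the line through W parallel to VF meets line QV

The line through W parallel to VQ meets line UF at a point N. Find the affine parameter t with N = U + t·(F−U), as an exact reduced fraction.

Set Q = (0, 0), F = (1, 0), V = (0, 1); any affine frame gives the same invariant.
1. W is the midpoint of FQ ⇒ W = (1/2, 0)
2. U is where the line through W parallel to VF meets line QV ⇒ U = (0, 1/2)
through W parallel to VQ: direction (0, -1); meets UF at N = (1/2, 1/4)
N = U + t·(F−U) with t = 1/2

t = 1/2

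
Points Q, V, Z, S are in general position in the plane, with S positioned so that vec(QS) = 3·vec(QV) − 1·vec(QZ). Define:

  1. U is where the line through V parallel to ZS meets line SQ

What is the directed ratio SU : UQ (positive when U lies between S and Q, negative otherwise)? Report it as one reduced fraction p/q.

Set Q = (0, 0), V = (1, 0), Z = (0, 1), S = (3, -1); any affine frame gives the same invariant.
1. U is where the line through V parallel to ZS meets line SQ ⇒ U = (2, -2/3)
U = S + t·(Q−S) with t = 1/3, so SU:UQ = t:(1−t) = 1/3:2/3

SU:UQ = 1/2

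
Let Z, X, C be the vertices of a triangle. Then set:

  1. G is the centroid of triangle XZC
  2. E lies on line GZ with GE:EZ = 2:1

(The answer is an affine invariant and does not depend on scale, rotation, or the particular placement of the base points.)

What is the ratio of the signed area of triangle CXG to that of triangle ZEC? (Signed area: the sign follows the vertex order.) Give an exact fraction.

[CXG]:[ZEC] = -3

Choose coordinates Z = (0, 0), X = (1, 0), C = (0, 1).
1. G is the centroid of triangle XZC ⇒ G = (1/3, 1/3)
2. E lies on line GZ with GE:EZ = 2:1 ⇒ E = (1/9, 1/9)
2·[CXG] = -1/3, 2·[ZEC] = 1/9
[CXG]:[ZEC] = -1/3:1/9 = -3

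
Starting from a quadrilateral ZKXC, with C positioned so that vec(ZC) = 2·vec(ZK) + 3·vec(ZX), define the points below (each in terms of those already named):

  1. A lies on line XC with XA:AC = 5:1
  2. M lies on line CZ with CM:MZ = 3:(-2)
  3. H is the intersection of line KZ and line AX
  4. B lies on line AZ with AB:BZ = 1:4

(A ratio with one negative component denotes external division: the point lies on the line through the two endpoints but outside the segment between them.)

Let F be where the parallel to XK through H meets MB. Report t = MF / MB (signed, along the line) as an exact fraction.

t = 135/202

Choose coordinates Z = (0, 0), K = (1, 0), X = (0, 1), C = (2, 3).
1. A lies on line XC with XA:AC = 5:1 ⇒ A = (5/3, 8/3)
2. M lies on line CZ with CM:MZ = 3:(-2) ⇒ M = (-4, -6)
3. H is the intersection of line KZ and line AX ⇒ H = (-1, 0)
4. B lies on line AZ with AB:BZ = 1:4 ⇒ B = (4/3, 32/15)
through H parallel to XK: direction (1, -1); meets MB at F = (-44/101, -57/101)
F = M + t·(B−M) with t = 135/202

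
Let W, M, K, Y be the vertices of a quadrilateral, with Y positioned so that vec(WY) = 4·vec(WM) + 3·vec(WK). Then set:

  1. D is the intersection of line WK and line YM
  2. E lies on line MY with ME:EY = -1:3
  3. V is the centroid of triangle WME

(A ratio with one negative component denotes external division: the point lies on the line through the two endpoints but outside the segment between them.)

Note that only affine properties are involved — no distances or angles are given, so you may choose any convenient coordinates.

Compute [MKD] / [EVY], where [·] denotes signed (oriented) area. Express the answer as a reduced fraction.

Choose coordinates W = (0, 0), M = (1, 0), K = (0, 1), Y = (4, 3).
1. D is the intersection of line WK and line YM ⇒ D = (0, -1)
2. E lies on line MY with ME:EY = -1:3 ⇒ E = (-1/2, -3/2)
3. V is the centroid of triangle WME ⇒ V = (1/6, -1/2)
2·[MKD] = 2, 2·[EVY] = -3/2
[MKD]:[EVY] = 2:-3/2 = -4/3

[MKD]:[EVY] = -4/3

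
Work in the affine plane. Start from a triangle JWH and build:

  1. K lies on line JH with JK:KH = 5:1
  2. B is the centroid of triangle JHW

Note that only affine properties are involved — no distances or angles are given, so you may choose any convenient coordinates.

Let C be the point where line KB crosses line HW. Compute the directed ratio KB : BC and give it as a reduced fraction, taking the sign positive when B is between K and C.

KB:BC = -1/2

Set J = (0, 0), W = (1, 0), H = (0, 1); any affine frame gives the same invariant.
1. K lies on line JH with JK:KH = 5:1 ⇒ K = (0, 5/6)
2. B is the centroid of triangle JHW ⇒ B = (1/3, 1/3)
line KB meets HW at C = (-1/3, 4/3)
B = K + t·(C−K) with t = -1, so KB:BC = -1:2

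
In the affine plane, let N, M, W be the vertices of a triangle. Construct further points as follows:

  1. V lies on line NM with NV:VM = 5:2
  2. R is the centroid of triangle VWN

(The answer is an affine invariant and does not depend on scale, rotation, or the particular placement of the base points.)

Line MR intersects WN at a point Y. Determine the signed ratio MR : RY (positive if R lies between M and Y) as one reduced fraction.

Choose coordinates N = (0, 0), M = (1, 0), W = (0, 1).
1. V lies on line NM with NV:VM = 5:2 ⇒ V = (5/7, 0)
2. R is the centroid of triangle VWN ⇒ R = (5/21, 1/3)
line MR meets WN at Y = (0, 7/16)
R = M + t·(Y−M) with t = 16/21, so MR:RY = 16/21:5/21

MR:RY = 16/5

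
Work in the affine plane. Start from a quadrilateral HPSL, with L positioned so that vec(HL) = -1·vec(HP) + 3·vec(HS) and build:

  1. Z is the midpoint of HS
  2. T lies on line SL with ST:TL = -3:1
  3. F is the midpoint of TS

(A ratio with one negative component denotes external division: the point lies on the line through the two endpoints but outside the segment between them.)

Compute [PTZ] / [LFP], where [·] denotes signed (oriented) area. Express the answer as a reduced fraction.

[PTZ]:[LFP] = 11

Work in coordinates with H = (0, 0), P = (1, 0), S = (0, 1), L = (-1, 3).
1. Z is the midpoint of HS ⇒ Z = (0, 1/2)
2. T lies on line SL with ST:TL = -3:1 ⇒ T = (-3/2, 4)
3. F is the midpoint of TS ⇒ F = (-3/4, 5/2)
2·[PTZ] = 11/4, 2·[LFP] = 1/4
[PTZ]:[LFP] = 11/4:1/4 = 11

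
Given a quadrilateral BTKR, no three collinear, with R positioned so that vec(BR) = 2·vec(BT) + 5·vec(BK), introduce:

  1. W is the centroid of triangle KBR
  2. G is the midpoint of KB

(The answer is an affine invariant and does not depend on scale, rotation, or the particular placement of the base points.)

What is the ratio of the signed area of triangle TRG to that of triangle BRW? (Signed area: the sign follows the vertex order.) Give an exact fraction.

[TRG]:[BRW] = 33/4

Set B = (0, 0), T = (1, 0), K = (0, 1), R = (2, 5); any affine frame gives the same invariant.
1. W is the centroid of triangle KBR ⇒ W = (2/3, 2)
2. G is the midpoint of KB ⇒ G = (0, 1/2)
2·[TRG] = 11/2, 2·[BRW] = 2/3
[TRG]:[BRW] = 11/2:2/3 = 33/4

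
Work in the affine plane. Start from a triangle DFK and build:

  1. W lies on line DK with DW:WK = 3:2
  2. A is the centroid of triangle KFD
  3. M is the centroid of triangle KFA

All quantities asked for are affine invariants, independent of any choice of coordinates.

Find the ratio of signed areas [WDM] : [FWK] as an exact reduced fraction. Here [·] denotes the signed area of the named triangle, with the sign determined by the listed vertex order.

[WDM]:[FWK] = -2/3

Choose coordinates D = (0, 0), F = (1, 0), K = (0, 1).
1. W lies on line DK with DW:WK = 3:2 ⇒ W = (0, 3/5)
2. A is the centroid of triangle KFD ⇒ A = (1/3, 1/3)
3. M is the centroid of triangle KFA ⇒ M = (4/9, 4/9)
2·[WDM] = 4/15, 2·[FWK] = -2/5
[WDM]:[FWK] = 4/15:-2/5 = -2/3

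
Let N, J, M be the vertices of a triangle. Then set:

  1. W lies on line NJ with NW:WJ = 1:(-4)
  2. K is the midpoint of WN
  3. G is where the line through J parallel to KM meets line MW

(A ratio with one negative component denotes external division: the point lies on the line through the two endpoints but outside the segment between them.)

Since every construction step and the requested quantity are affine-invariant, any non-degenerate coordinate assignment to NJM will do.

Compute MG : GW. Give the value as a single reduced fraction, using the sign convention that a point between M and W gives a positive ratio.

Set N = (0, 0), J = (1, 0), M = (0, 1); any affine frame gives the same invariant.
1. W lies on line NJ with NW:WJ = 1:(-4) ⇒ W = (-1/3, 0)
2. K is the midpoint of WN ⇒ K = (-1/6, 0)
3. G is where the line through J parallel to KM meets line MW ⇒ G = (7/3, 8)
G = M + t·(W−M) with t = -7, so MG:GW = t:(1−t) = -7:8

MG:GW = -7/8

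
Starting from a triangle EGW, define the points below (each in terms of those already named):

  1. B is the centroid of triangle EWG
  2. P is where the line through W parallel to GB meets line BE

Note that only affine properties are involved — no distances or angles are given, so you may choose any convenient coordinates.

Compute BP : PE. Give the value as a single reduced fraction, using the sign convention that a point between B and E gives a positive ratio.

BP:PE = -1/2

Choose coordinates E = (0, 0), G = (1, 0), W = (0, 1).
1. B is the centroid of triangle EWG ⇒ B = (1/3, 1/3)
2. P is where the line through W parallel to GB meets line BE ⇒ P = (2/3, 2/3)
P = B + t·(E−B) with t = -1, so BP:PE = t:(1−t) = -1:2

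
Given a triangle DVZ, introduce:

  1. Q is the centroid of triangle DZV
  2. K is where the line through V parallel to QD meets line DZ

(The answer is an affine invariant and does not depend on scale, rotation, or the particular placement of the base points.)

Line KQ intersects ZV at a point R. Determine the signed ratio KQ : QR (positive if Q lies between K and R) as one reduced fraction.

KQ:QR = 5

Set D = (0, 0), V = (1, 0), Z = (0, 1); any affine frame gives the same invariant.
1. Q is the centroid of triangle DZV ⇒ Q = (1/3, 1/3)
2. K is where the line through V parallel to QD meets line DZ ⇒ K = (0, -1)
line KQ meets ZV at R = (2/5, 3/5)
Q = K + t·(R−K) with t = 5/6, so KQ:QR = 5/6:1/6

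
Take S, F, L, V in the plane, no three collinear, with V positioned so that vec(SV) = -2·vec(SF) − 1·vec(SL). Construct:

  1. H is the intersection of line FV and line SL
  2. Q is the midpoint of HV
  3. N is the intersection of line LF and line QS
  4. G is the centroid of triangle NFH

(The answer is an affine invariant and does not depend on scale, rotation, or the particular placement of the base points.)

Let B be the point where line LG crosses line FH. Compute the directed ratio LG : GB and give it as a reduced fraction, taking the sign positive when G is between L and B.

LG:GB = 13/2

Set S = (0, 0), F = (1, 0), L = (0, 1), V = (-2, -1); any affine frame gives the same invariant.
1. H is the intersection of line FV and line SL ⇒ H = (0, -1/3)
2. Q is the midpoint of HV ⇒ Q = (-1, -2/3)
3. N is the intersection of line LF and line QS ⇒ N = (3/5, 2/5)
4. G is the centroid of triangle NFH ⇒ G = (8/15, 1/45)
line LG meets FH at B = (8/13, -5/39)
G = L + t·(B−L) with t = 13/15, so LG:GB = 13/15:2/15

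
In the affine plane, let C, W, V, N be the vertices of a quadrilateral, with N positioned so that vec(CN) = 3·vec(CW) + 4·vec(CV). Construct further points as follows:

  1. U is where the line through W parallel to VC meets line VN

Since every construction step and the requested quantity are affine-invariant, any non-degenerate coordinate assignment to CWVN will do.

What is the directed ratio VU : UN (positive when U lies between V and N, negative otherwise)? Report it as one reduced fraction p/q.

Choose coordinates C = (0, 0), W = (1, 0), V = (0, 1), N = (3, 4).
1. U is where the line through W parallel to VC meets line VN ⇒ U = (1, 2)
U = V + t·(N−V) with t = 1/3, so VU:UN = t:(1−t) = 1/3:2/3

VU:UN = 1/2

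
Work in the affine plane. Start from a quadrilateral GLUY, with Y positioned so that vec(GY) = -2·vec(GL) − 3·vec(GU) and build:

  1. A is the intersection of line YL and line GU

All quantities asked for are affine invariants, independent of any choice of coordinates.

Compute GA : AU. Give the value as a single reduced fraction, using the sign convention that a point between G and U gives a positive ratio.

Set G = (0, 0), L = (1, 0), U = (0, 1), Y = (-2, -3); any affine frame gives the same invariant.
1. A is the intersection of line YL and line GU ⇒ A = (0, -1)
A = G + t·(U−G) with t = -1, so GA:AU = t:(1−t) = -1:2

GA:AU = -1/2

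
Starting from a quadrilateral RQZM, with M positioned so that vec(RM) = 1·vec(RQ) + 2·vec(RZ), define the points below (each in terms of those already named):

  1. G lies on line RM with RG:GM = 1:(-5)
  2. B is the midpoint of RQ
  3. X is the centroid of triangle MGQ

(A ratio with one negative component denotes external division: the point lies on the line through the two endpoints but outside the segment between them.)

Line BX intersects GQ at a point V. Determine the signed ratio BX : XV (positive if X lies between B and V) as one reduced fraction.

BX:XV = -7/10

Choose coordinates R = (0, 0), Q = (1, 0), Z = (0, 1), M = (1, 2).
1. G lies on line RM with RG:GM = 1:(-5) ⇒ G = (-1/4, -1/2)
2. B is the midpoint of RQ ⇒ B = (1/2, 0)
3. X is the centroid of triangle MGQ ⇒ X = (7/12, 1/2)
line BX meets GQ at V = (13/28, -3/14)
X = B + t·(V−B) with t = -7/3, so BX:XV = -7/3:10/3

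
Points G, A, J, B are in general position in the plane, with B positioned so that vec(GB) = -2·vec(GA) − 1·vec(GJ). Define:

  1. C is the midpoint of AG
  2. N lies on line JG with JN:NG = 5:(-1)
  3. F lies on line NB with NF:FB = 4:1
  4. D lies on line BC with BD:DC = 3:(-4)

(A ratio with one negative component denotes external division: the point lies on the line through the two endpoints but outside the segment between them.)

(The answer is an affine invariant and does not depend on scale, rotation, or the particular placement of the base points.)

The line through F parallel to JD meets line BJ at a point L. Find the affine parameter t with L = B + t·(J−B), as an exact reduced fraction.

Choose coordinates G = (0, 0), A = (1, 0), J = (0, 1), B = (-2, -1).
1. C is the midpoint of AG ⇒ C = (1/2, 0)
2. N lies on line JG with JN:NG = 5:(-1) ⇒ N = (0, -1/4)
3. F lies on line NB with NF:FB = 4:1 ⇒ F = (-8/5, -17/20)
4. D lies on line BC with BD:DC = 3:(-4) ⇒ D = (-19/2, -4)
through F parallel to JD: direction (-19/2, -5); meets BJ at L = (-383/180, -203/180)
L = B + t·(J−B) with t = -23/360

t = -23/360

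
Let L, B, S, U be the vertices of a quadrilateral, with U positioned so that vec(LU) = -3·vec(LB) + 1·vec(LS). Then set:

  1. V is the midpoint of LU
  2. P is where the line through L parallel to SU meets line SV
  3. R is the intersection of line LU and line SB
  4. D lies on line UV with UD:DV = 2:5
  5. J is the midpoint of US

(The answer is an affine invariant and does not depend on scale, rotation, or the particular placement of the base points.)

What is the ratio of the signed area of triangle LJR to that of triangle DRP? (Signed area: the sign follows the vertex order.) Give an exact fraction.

[LJR]:[DRP] = 7/38

Work in coordinates with L = (0, 0), B = (1, 0), S = (0, 1), U = (-3, 1).
1. V is the midpoint of LU ⇒ V = (-3/2, 1/2)
2. P is where the line through L parallel to SU meets line SV ⇒ P = (-3, 0)
3. R is the intersection of line LU and line SB ⇒ R = (3/2, -1/2)
4. D lies on line UV with UD:DV = 2:5 ⇒ D = (-18/7, 6/7)
5. J is the midpoint of US ⇒ J = (-3/2, 1)
2·[LJR] = -3/4, 2·[DRP] = -57/14
[LJR]:[DRP] = -3/4:-57/14 = 7/38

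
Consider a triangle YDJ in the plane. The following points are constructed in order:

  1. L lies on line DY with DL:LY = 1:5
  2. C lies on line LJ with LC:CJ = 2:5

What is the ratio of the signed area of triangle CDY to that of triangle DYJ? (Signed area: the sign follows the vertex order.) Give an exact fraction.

[CDY]:[DYJ] = 2/7

Choose coordinates Y = (0, 0), D = (1, 0), J = (0, 1).
1. L lies on line DY with DL:LY = 1:5 ⇒ L = (5/6, 0)
2. C lies on line LJ with LC:CJ = 2:5 ⇒ C = (25/42, 2/7)
2·[CDY] = -2/7, 2·[DYJ] = -1
[CDY]:[DYJ] = -2/7:-1 = 2/7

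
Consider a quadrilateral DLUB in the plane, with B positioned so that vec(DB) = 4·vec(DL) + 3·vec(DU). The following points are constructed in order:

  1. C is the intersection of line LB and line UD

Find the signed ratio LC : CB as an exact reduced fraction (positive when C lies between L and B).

LC:CB = -1/4

Work in coordinates with D = (0, 0), L = (1, 0), U = (0, 1), B = (4, 3).
1. C is the intersection of line LB and line UD ⇒ C = (0, -1)
C = L + t·(B−L) with t = -1/3, so LC:CB = t:(1−t) = -1/3:4/3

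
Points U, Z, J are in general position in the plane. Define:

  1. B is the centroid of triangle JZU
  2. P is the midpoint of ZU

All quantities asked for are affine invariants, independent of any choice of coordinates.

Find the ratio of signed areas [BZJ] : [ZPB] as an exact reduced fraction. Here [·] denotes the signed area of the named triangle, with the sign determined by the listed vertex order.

Assign U = (0, 0), Z = (1, 0), J = (0, 1) — the answer is frame-independent, so this choice is without loss of generality.
1. B is the centroid of triangle JZU ⇒ B = (1/3, 1/3)
2. P is the midpoint of ZU ⇒ P = (1/2, 0)
2·[BZJ] = 1/3, 2·[ZPB] = -1/6
[BZJ]:[ZPB] = 1/3:-1/6 = -2

[BZJ]:[ZPB] = -2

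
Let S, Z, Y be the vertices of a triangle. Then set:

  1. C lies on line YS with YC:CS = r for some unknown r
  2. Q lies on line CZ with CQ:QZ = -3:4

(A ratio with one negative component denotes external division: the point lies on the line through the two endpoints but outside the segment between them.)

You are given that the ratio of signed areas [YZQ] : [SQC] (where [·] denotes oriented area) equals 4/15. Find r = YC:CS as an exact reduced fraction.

Assign S = (0, 0), Z = (1, 0), Y = (0, 1) — the answer is frame-independent, so this choice is without loss of generality.
1. With YC:CS = r, write λ = r/(r+1) so C = Y + λ·(S−Y); C is affine-linear in λ
2. Q lies on line CZ with CQ:QZ = -3:4 ⇒ Q is an affine combination of earlier points and hence also affine-linear in λ
Every point depending on C is an affine combination of C and λ-independent points, so each such coordinate is linear in λ; the λ² term in each signed area is a multiple of (S−Y)×(S−Y) = 0, so 2·[YZQ] and 2·[SQC] are each linear in λ. Evaluating at λ=0 and λ=1:
  2·[YZQ] = -4·λ,   2·[SQC] = 3·λ − 3
So [YZQ]:[SQC] = (-4·λ) / (3·λ − 3). Setting this equal to 4/15:
  -4·λ = 4/15·(3·λ − 3)  ⇒  λ = 1/6
Then r = λ/(1−λ) = (1/6)/(5/6) = 1/5. Check: with r = 1/5, C = (0, 5/6) and [YZQ]:[SQC] = 4/15 as required.

r = 1/5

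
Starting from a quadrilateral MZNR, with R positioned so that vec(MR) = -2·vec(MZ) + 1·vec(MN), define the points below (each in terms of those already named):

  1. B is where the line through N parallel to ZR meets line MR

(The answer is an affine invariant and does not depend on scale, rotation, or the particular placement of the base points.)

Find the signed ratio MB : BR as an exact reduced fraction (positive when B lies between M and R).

Set M = (0, 0), Z = (1, 0), N = (0, 1), R = (-2, 1); any affine frame gives the same invariant.
1. B is where the line through N parallel to ZR meets line MR ⇒ B = (-6, 3)
B = M + t·(R−M) with t = 3, so MB:BR = t:(1−t) = 3:-2

MB:BR = -3/2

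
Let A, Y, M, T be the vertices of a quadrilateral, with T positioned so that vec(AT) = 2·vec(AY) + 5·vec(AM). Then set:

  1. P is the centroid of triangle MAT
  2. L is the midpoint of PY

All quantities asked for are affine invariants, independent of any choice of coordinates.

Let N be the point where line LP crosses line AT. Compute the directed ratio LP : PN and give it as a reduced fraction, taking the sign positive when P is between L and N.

LP:PN = -17/4

Choose coordinates A = (0, 0), Y = (1, 0), M = (0, 1), T = (2, 5).
1. P is the centroid of triangle MAT ⇒ P = (2/3, 2)
2. L is the midpoint of PY ⇒ L = (5/6, 1)
line LP meets AT at N = (12/17, 30/17)
P = L + t·(N−L) with t = 17/13, so LP:PN = 17/13:-4/13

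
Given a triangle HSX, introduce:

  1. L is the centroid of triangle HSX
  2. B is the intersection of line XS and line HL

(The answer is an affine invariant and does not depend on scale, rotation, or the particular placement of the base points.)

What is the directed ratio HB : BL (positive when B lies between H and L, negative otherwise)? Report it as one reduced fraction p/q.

Choose coordinates H = (0, 0), S = (1, 0), X = (0, 1).
1. L is the centroid of triangle HSX ⇒ L = (1/3, 1/3)
2. B is the intersection of line XS and line HL ⇒ B = (1/2, 1/2)
B = H + t·(L−H) with t = 3/2, so HB:BL = t:(1−t) = 3/2:-1/2

HB:BL = -3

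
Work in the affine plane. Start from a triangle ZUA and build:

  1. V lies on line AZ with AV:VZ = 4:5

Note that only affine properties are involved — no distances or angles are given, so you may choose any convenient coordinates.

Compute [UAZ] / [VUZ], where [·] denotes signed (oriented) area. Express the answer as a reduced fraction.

Assign Z = (0, 0), U = (1, 0), A = (0, 1) — the answer is frame-independent, so this choice is without loss of generality.
1. V lies on line AZ with AV:VZ = 4:5 ⇒ V = (0, 5/9)
2·[UAZ] = 1, 2·[VUZ] = -5/9
[UAZ]:[VUZ] = 1:-5/9 = -9/5

[UAZ]:[VUZ] = -9/5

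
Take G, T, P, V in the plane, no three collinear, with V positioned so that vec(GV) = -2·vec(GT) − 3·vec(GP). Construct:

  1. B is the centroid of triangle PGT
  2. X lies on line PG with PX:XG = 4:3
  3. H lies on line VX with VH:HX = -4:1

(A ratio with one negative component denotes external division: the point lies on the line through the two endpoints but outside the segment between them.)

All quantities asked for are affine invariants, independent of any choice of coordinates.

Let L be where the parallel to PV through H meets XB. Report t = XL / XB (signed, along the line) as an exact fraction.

t = 1/4

Work in coordinates with G = (0, 0), T = (1, 0), P = (0, 1), V = (-2, -3).
1. B is the centroid of triangle PGT ⇒ B = (1/3, 1/3)
2. X lies on line PG with PX:XG = 4:3 ⇒ X = (0, 3/7)
3. H lies on line VX with VH:HX = -4:1 ⇒ H = (2/3, 11/7)
through H parallel to PV: direction (-2, -4); meets XB at L = (1/12, 17/42)
L = X + t·(B−X) with t = 1/4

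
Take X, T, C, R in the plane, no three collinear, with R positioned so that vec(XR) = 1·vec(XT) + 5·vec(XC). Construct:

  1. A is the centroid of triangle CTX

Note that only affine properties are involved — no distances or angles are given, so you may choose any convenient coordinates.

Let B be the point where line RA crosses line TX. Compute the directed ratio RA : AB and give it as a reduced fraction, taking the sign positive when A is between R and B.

Work in coordinates with X = (0, 0), T = (1, 0), C = (0, 1), R = (1, 5).
1. A is the centroid of triangle CTX ⇒ A = (1/3, 1/3)
line RA meets TX at B = (2/7, 0)
A = R + t·(B−R) with t = 14/15, so RA:AB = 14/15:1/15

RA:AB = 14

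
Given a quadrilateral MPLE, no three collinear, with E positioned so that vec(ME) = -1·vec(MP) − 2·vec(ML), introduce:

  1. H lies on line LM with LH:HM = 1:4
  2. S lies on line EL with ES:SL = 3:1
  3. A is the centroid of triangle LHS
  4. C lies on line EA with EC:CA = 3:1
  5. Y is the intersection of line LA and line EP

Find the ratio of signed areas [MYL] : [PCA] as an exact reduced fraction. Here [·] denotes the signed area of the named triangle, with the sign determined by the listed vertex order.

[MYL]:[PCA] = 300/371

Work in coordinates with M = (0, 0), P = (1, 0), L = (0, 1), E = (-1, -2).
1. H lies on line LM with LH:HM = 1:4 ⇒ H = (0, 4/5)
2. S lies on line EL with ES:SL = 3:1 ⇒ S = (-1/4, 1/4)
3. A is the centroid of triangle LHS ⇒ A = (-1/12, 41/60)
4. C lies on line EA with EC:CA = 3:1 ⇒ C = (-5/16, 1/80)
5. Y is the intersection of line LA and line EP ⇒ Y = (-5/7, -12/7)
2·[MYL] = -5/7, 2·[PCA] = -53/60
[MYL]:[PCA] = -5/7:-53/60 = 300/371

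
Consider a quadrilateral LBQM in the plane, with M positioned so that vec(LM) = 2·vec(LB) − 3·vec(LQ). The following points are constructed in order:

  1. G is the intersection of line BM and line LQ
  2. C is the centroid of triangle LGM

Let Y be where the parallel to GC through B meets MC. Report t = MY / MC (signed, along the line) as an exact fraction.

Choose coordinates L = (0, 0), B = (1, 0), Q = (0, 1), M = (2, -3).
1. G is the intersection of line BM and line LQ ⇒ G = (0, 3)
2. C is the centroid of triangle LGM ⇒ C = (2/3, 0)
through B parallel to GC: direction (2/3, -3); meets MC at Y = (4/3, -3/2)
Y = M + t·(C−M) with t = 1/2

t = 1/2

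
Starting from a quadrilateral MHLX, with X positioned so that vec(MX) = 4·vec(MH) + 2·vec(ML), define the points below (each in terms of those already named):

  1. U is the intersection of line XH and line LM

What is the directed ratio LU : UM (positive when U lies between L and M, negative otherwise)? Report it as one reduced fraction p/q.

LU:UM = -5/2

Assign M = (0, 0), H = (1, 0), L = (0, 1), X = (4, 2) — the answer is frame-independent, so this choice is without loss of generality.
1. U is the intersection of line XH and line LM ⇒ U = (0, -2/3)
U = L + t·(M−L) with t = 5/3, so LU:UM = t:(1−t) = 5/3:-2/3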